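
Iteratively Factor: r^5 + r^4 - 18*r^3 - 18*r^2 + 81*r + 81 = (r - 3)*(r^4 + 4*r^3 - 6*r^2 - 36*r - 27) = (r - 3)^2*(r^3 + 7*r^2 + 15*r + 9) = (r - 3)^2*(r + 3)*(r^2 + 4*r + 3) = (r - 3)^2*(r + 1)*(r + 3)*(r + 3)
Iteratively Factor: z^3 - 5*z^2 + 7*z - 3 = (z - 3)*(z^2 - 2*z + 1) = (z - 3)*(z - 1)*(z - 1)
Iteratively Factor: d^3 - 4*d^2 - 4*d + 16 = (d - 4)*(d^2 - 4) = (d - 4)*(d + 2)*(d - 2)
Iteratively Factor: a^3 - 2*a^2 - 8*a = (a - 4)*(a^2 + 2*a) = (a - 4)*(a + 2)*(a)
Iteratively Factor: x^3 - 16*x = (x)*(x^2 - 16) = x*(x + 4)*(x - 4)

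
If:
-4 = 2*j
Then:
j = -2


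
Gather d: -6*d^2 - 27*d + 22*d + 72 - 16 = -6*d^2 - 5*d + 56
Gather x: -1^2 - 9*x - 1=-9*x - 2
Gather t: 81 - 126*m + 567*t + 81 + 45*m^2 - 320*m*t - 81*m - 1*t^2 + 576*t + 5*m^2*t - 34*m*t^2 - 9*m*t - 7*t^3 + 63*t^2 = 45*m^2 - 207*m - 7*t^3 + t^2*(62 - 34*m) + t*(5*m^2 - 329*m + 1143) + 162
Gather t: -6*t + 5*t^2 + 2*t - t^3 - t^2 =-t^3 + 4*t^2 - 4*t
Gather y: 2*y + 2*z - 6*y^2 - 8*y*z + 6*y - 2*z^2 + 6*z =-6*y^2 + y*(8 - 8*z) - 2*z^2 + 8*z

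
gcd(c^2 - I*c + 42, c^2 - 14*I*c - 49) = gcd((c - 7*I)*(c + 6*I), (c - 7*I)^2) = c - 7*I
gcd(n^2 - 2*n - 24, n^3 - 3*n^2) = 1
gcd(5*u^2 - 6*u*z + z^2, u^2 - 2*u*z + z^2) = -u + z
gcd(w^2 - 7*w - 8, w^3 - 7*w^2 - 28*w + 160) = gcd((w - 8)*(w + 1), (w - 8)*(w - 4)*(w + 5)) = w - 8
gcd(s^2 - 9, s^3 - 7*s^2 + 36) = s - 3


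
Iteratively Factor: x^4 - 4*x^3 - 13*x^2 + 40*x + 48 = (x + 3)*(x^3 - 7*x^2 + 8*x + 16) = (x + 1)*(x + 3)*(x^2 - 8*x + 16) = (x - 4)*(x + 1)*(x + 3)*(x - 4)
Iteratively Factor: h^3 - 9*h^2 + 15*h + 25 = (h + 1)*(h^2 - 10*h + 25) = (h - 5)*(h + 1)*(h - 5)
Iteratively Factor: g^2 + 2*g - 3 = (g + 3)*(g - 1)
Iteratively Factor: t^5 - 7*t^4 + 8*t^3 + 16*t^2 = (t - 4)*(t^4 - 3*t^3 - 4*t^2) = t*(t - 4)*(t^3 - 3*t^2 - 4*t) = t^2*(t - 4)*(t^2 - 3*t - 4) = t^2*(t - 4)*(t + 1)*(t - 4)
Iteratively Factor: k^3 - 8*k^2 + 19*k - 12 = (k - 1)*(k^2 - 7*k + 12) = (k - 3)*(k - 1)*(k - 4)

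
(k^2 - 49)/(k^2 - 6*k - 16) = (49 - k^2)/(-k^2 + 6*k + 16)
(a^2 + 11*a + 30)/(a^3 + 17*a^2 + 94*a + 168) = (a + 5)/(a^2 + 11*a + 28)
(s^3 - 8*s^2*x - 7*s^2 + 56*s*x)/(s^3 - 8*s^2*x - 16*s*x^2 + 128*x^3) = s*(7 - s)/(-s^2 + 16*x^2)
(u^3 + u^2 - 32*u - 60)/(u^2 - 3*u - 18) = (u^2 + 7*u + 10)/(u + 3)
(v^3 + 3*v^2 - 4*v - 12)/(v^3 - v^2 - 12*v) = (v^2 - 4)/(v*(v - 4))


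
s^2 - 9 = (s - 3)*(s + 3)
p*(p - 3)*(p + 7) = p^3 + 4*p^2 - 21*p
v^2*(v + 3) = v^3 + 3*v^2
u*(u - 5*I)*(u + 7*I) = u^3 + 2*I*u^2 + 35*u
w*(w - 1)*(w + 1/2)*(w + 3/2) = w^4 + w^3 - 5*w^2/4 - 3*w/4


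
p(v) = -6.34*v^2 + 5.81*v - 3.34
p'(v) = 5.81 - 12.68*v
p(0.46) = -2.01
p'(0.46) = -0.02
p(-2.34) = -51.65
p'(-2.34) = 35.48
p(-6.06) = -271.38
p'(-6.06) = 82.65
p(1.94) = -15.93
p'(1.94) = -18.79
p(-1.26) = -20.73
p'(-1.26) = 21.79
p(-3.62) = -107.45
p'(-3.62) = 51.71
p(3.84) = -74.52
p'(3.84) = -42.88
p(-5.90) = -258.31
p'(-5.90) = 80.62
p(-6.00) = -266.44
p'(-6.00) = 81.89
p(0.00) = -3.34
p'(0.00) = 5.81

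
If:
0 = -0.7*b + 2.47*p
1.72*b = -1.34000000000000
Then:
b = -0.78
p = -0.22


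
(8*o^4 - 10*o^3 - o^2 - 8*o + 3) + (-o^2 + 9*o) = 8*o^4 - 10*o^3 - 2*o^2 + o + 3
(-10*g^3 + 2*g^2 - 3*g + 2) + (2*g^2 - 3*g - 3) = -10*g^3 + 4*g^2 - 6*g - 1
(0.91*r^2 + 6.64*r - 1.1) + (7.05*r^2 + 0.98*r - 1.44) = 7.96*r^2 + 7.62*r - 2.54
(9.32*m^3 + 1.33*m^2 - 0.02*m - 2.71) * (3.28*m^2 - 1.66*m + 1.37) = 30.5696*m^5 - 11.1088*m^4 + 10.495*m^3 - 7.0335*m^2 + 4.4712*m - 3.7127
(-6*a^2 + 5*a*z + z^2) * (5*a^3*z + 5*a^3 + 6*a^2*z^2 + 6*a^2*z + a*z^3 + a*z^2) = -30*a^5*z - 30*a^5 - 11*a^4*z^2 - 11*a^4*z + 29*a^3*z^3 + 29*a^3*z^2 + 11*a^2*z^4 + 11*a^2*z^3 + a*z^5 + a*z^4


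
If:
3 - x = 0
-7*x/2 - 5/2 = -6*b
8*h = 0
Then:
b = 13/6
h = 0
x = 3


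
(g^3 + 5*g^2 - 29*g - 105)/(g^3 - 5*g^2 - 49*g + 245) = (g + 3)/(g - 7)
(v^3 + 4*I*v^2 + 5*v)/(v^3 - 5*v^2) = (v^2 + 4*I*v + 5)/(v*(v - 5))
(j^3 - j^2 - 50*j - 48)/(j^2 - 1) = (j^2 - 2*j - 48)/(j - 1)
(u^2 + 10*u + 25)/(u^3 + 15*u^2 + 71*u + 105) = (u + 5)/(u^2 + 10*u + 21)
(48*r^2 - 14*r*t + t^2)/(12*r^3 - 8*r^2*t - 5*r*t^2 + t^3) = (8*r - t)/(2*r^2 - r*t - t^2)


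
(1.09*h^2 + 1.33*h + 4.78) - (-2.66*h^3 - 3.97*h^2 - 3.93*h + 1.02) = 2.66*h^3 + 5.06*h^2 + 5.26*h + 3.76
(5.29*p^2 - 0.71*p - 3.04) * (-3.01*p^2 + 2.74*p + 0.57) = -15.9229*p^4 + 16.6317*p^3 + 10.2203*p^2 - 8.7343*p - 1.7328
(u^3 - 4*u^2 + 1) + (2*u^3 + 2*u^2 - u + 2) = 3*u^3 - 2*u^2 - u + 3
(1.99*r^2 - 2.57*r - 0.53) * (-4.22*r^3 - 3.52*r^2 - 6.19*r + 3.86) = -8.3978*r^5 + 3.8406*r^4 - 1.0351*r^3 + 25.4553*r^2 - 6.6395*r - 2.0458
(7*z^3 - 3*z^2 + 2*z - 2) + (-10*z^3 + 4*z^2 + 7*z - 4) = -3*z^3 + z^2 + 9*z - 6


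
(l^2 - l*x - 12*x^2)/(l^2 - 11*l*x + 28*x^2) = (-l - 3*x)/(-l + 7*x)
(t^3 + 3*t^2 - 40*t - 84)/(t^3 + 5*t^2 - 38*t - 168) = (t + 2)/(t + 4)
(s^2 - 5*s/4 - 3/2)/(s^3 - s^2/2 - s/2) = (-4*s^2 + 5*s + 6)/(2*s*(-2*s^2 + s + 1))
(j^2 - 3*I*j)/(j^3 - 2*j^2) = (j - 3*I)/(j*(j - 2))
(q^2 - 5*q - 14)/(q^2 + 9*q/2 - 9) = 2*(q^2 - 5*q - 14)/(2*q^2 + 9*q - 18)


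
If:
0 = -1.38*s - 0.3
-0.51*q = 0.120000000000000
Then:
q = -0.24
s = -0.22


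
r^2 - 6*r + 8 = (r - 4)*(r - 2)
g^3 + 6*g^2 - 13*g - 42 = (g - 3)*(g + 2)*(g + 7)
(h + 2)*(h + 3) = h^2 + 5*h + 6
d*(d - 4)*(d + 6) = d^3 + 2*d^2 - 24*d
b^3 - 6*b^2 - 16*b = b*(b - 8)*(b + 2)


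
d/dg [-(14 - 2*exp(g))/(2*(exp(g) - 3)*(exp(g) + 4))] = (-exp(2*g) + 14*exp(g) - 5)*exp(g)/(exp(4*g) + 2*exp(3*g) - 23*exp(2*g) - 24*exp(g) + 144)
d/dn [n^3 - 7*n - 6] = 3*n^2 - 7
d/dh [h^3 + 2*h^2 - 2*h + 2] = 3*h^2 + 4*h - 2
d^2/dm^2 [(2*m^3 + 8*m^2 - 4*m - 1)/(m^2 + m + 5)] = 2*(-20*m^3 - 93*m^2 + 207*m + 224)/(m^6 + 3*m^5 + 18*m^4 + 31*m^3 + 90*m^2 + 75*m + 125)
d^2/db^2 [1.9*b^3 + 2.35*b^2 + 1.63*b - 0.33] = 11.4*b + 4.7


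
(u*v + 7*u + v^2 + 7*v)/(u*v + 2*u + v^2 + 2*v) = (v + 7)/(v + 2)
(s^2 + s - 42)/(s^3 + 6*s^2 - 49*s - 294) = (s - 6)/(s^2 - s - 42)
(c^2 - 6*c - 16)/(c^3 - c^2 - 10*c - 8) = (c - 8)/(c^2 - 3*c - 4)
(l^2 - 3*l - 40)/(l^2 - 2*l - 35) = (l - 8)/(l - 7)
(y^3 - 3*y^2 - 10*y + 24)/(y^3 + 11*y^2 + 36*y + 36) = (y^2 - 6*y + 8)/(y^2 + 8*y + 12)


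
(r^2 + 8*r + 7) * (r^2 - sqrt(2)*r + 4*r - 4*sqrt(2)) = r^4 - sqrt(2)*r^3 + 12*r^3 - 12*sqrt(2)*r^2 + 39*r^2 - 39*sqrt(2)*r + 28*r - 28*sqrt(2)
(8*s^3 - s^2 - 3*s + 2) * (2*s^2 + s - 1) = 16*s^5 + 6*s^4 - 15*s^3 + 2*s^2 + 5*s - 2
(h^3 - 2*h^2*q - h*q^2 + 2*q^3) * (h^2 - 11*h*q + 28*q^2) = h^5 - 13*h^4*q + 49*h^3*q^2 - 43*h^2*q^3 - 50*h*q^4 + 56*q^5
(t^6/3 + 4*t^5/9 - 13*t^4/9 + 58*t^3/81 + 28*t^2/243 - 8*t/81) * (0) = 0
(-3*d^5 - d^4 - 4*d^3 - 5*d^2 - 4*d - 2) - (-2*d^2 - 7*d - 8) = -3*d^5 - d^4 - 4*d^3 - 3*d^2 + 3*d + 6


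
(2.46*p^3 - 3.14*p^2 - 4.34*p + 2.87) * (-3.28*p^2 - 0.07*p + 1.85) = -8.0688*p^5 + 10.127*p^4 + 19.006*p^3 - 14.9188*p^2 - 8.2299*p + 5.3095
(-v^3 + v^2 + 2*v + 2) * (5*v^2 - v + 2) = -5*v^5 + 6*v^4 + 7*v^3 + 10*v^2 + 2*v + 4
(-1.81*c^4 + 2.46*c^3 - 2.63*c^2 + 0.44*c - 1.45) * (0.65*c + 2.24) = -1.1765*c^5 - 2.4554*c^4 + 3.8009*c^3 - 5.6052*c^2 + 0.0431000000000001*c - 3.248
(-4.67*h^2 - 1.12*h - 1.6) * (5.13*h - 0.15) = -23.9571*h^3 - 5.0451*h^2 - 8.04*h + 0.24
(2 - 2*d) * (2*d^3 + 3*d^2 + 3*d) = -4*d^4 - 2*d^3 + 6*d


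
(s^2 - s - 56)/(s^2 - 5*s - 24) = (s + 7)/(s + 3)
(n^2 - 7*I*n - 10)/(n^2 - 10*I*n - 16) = (n - 5*I)/(n - 8*I)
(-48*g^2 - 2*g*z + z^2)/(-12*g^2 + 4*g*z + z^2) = (-8*g + z)/(-2*g + z)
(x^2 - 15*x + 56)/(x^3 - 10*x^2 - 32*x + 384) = (x - 7)/(x^2 - 2*x - 48)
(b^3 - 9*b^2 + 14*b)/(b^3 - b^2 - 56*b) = (-b^2 + 9*b - 14)/(-b^2 + b + 56)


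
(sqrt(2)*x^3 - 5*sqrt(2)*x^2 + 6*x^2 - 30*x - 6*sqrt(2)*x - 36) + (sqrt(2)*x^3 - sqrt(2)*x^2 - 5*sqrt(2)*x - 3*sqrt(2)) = 2*sqrt(2)*x^3 - 6*sqrt(2)*x^2 + 6*x^2 - 30*x - 11*sqrt(2)*x - 36 - 3*sqrt(2)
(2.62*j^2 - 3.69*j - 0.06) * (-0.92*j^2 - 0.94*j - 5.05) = -2.4104*j^4 + 0.932*j^3 - 9.7072*j^2 + 18.6909*j + 0.303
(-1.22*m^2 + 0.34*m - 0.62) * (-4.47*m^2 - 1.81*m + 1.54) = 5.4534*m^4 + 0.6884*m^3 + 0.2772*m^2 + 1.6458*m - 0.9548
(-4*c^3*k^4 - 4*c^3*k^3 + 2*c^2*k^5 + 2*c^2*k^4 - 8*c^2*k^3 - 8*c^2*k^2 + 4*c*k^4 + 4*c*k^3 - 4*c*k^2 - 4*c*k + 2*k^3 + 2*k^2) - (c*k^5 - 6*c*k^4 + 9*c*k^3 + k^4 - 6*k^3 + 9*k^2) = -4*c^3*k^4 - 4*c^3*k^3 + 2*c^2*k^5 + 2*c^2*k^4 - 8*c^2*k^3 - 8*c^2*k^2 - c*k^5 + 10*c*k^4 - 5*c*k^3 - 4*c*k^2 - 4*c*k - k^4 + 8*k^3 - 7*k^2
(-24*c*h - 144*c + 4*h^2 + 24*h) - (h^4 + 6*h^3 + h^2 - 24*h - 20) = -24*c*h - 144*c - h^4 - 6*h^3 + 3*h^2 + 48*h + 20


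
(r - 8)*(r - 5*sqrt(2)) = r^2 - 8*r - 5*sqrt(2)*r + 40*sqrt(2)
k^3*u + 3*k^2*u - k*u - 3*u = (k - 1)*(k + 3)*(k*u + u)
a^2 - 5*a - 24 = (a - 8)*(a + 3)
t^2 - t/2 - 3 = (t - 2)*(t + 3/2)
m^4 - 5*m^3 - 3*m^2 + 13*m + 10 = (m - 5)*(m - 2)*(m + 1)^2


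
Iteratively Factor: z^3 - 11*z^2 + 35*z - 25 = (z - 5)*(z^2 - 6*z + 5) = (z - 5)*(z - 1)*(z - 5)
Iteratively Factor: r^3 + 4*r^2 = (r + 4)*(r^2) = r*(r + 4)*(r)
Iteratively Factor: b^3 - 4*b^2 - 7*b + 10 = (b + 2)*(b^2 - 6*b + 5) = (b - 5)*(b + 2)*(b - 1)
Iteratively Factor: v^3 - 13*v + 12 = (v - 3)*(v^2 + 3*v - 4) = (v - 3)*(v - 1)*(v + 4)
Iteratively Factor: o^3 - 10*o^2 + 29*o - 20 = (o - 5)*(o^2 - 5*o + 4) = (o - 5)*(o - 4)*(o - 1)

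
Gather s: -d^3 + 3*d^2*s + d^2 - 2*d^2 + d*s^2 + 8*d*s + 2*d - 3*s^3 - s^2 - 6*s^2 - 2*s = -d^3 - d^2 + 2*d - 3*s^3 + s^2*(d - 7) + s*(3*d^2 + 8*d - 2)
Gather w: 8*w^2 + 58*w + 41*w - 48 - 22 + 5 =8*w^2 + 99*w - 65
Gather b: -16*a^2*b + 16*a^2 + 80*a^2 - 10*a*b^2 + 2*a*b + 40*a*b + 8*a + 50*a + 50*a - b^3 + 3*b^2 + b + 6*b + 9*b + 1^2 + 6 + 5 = 96*a^2 + 108*a - b^3 + b^2*(3 - 10*a) + b*(-16*a^2 + 42*a + 16) + 12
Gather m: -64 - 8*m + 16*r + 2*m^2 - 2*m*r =2*m^2 + m*(-2*r - 8) + 16*r - 64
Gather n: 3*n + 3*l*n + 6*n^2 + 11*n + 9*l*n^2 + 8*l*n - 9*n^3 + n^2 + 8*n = -9*n^3 + n^2*(9*l + 7) + n*(11*l + 22)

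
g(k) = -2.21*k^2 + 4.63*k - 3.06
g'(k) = 4.63 - 4.42*k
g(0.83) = -0.74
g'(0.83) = 0.96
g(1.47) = -1.03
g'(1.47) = -1.87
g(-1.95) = -20.49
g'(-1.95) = 13.25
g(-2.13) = -22.95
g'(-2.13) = 14.04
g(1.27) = -0.74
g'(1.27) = -0.98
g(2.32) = -4.21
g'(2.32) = -5.62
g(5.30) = -40.60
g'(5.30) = -18.80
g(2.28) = -3.99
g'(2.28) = -5.45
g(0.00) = -3.06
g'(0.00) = 4.63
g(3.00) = -9.06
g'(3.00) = -8.63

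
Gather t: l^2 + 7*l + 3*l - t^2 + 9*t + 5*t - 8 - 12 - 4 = l^2 + 10*l - t^2 + 14*t - 24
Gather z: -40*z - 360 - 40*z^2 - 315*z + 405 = -40*z^2 - 355*z + 45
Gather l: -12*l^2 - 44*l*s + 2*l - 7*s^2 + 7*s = -12*l^2 + l*(2 - 44*s) - 7*s^2 + 7*s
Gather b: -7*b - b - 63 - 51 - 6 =-8*b - 120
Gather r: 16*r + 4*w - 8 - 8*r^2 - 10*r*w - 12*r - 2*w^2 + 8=-8*r^2 + r*(4 - 10*w) - 2*w^2 + 4*w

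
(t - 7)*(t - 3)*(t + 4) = t^3 - 6*t^2 - 19*t + 84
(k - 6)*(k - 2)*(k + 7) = k^3 - k^2 - 44*k + 84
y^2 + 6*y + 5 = (y + 1)*(y + 5)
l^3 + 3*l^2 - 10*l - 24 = (l - 3)*(l + 2)*(l + 4)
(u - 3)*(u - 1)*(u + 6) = u^3 + 2*u^2 - 21*u + 18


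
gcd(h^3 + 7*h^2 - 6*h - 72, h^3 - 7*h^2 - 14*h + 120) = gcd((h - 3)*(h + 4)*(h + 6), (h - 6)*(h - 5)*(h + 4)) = h + 4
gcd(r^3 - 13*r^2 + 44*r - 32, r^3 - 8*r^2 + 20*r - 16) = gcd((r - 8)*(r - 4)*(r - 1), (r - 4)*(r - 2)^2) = r - 4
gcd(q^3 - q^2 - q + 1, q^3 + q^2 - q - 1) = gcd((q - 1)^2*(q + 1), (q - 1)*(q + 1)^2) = q^2 - 1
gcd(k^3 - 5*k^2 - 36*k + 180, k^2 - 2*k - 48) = k + 6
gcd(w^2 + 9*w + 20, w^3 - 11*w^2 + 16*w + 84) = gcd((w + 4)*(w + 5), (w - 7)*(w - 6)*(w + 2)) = 1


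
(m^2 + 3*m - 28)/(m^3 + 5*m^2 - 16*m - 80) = (m + 7)/(m^2 + 9*m + 20)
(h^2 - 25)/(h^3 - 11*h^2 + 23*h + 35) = (h + 5)/(h^2 - 6*h - 7)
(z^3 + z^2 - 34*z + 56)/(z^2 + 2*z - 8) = (z^2 + 3*z - 28)/(z + 4)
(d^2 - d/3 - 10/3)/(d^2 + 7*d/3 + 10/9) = 3*(d - 2)/(3*d + 2)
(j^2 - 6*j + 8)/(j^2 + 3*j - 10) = (j - 4)/(j + 5)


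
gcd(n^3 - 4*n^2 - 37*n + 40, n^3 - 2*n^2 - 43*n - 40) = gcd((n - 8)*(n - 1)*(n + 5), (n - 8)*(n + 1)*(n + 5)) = n^2 - 3*n - 40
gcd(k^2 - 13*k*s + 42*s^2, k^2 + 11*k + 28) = 1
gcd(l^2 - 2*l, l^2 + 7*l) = l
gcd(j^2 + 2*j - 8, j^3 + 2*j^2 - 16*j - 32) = j + 4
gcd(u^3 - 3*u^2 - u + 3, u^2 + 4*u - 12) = 1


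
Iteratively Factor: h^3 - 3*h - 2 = (h + 1)*(h^2 - h - 2) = (h - 2)*(h + 1)*(h + 1)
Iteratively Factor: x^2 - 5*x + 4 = (x - 4)*(x - 1)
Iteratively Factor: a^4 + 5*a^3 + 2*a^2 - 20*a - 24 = (a + 3)*(a^3 + 2*a^2 - 4*a - 8) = (a - 2)*(a + 3)*(a^2 + 4*a + 4) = (a - 2)*(a + 2)*(a + 3)*(a + 2)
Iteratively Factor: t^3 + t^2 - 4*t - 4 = (t + 2)*(t^2 - t - 2) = (t + 1)*(t + 2)*(t - 2)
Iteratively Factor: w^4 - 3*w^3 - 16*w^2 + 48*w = (w)*(w^3 - 3*w^2 - 16*w + 48) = w*(w - 4)*(w^2 + w - 12) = w*(w - 4)*(w - 3)*(w + 4)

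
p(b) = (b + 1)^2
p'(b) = 2*b + 2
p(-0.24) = 0.58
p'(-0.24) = 1.52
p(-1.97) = 0.94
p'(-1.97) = -1.94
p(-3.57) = 6.60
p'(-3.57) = -5.14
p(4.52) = 30.47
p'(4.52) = 11.04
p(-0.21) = 0.62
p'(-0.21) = 1.58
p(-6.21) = 27.14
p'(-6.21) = -10.42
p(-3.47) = 6.10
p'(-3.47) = -4.94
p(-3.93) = 8.58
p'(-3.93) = -5.86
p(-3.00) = 4.00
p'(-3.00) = -4.00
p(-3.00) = 4.00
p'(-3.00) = -4.00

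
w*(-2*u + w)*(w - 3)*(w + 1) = -2*u*w^3 + 4*u*w^2 + 6*u*w + w^4 - 2*w^3 - 3*w^2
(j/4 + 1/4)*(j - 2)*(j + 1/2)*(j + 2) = j^4/4 + 3*j^3/8 - 7*j^2/8 - 3*j/2 - 1/2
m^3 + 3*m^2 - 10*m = m*(m - 2)*(m + 5)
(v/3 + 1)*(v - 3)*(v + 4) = v^3/3 + 4*v^2/3 - 3*v - 12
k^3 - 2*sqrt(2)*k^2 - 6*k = k*(k - 3*sqrt(2))*(k + sqrt(2))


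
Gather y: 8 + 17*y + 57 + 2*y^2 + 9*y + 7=2*y^2 + 26*y + 72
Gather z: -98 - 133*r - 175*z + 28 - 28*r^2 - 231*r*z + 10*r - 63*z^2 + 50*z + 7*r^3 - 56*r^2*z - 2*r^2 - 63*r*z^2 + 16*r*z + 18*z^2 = 7*r^3 - 30*r^2 - 123*r + z^2*(-63*r - 45) + z*(-56*r^2 - 215*r - 125) - 70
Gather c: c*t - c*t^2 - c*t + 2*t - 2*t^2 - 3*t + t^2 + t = -c*t^2 - t^2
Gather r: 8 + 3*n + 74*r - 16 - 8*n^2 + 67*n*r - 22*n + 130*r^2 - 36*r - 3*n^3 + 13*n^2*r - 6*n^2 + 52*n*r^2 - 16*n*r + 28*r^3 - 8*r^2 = -3*n^3 - 14*n^2 - 19*n + 28*r^3 + r^2*(52*n + 122) + r*(13*n^2 + 51*n + 38) - 8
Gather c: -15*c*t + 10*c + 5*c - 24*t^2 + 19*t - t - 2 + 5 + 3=c*(15 - 15*t) - 24*t^2 + 18*t + 6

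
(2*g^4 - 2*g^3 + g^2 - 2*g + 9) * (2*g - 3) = 4*g^5 - 10*g^4 + 8*g^3 - 7*g^2 + 24*g - 27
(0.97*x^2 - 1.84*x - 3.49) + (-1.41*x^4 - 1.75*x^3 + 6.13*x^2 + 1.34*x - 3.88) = -1.41*x^4 - 1.75*x^3 + 7.1*x^2 - 0.5*x - 7.37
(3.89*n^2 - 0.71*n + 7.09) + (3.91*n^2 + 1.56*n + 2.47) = 7.8*n^2 + 0.85*n + 9.56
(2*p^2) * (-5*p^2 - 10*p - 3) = -10*p^4 - 20*p^3 - 6*p^2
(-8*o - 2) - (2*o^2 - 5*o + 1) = -2*o^2 - 3*o - 3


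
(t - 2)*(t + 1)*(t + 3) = t^3 + 2*t^2 - 5*t - 6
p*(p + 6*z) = p^2 + 6*p*z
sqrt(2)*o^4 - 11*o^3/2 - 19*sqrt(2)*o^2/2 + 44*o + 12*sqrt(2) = (o - 3*sqrt(2))*(o - 2*sqrt(2))*(o + 2*sqrt(2))*(sqrt(2)*o + 1/2)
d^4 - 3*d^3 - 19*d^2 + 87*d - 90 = (d - 3)^2*(d - 2)*(d + 5)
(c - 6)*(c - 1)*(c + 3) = c^3 - 4*c^2 - 15*c + 18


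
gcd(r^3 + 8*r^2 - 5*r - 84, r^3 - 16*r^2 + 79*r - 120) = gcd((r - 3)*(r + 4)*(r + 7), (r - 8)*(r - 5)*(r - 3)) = r - 3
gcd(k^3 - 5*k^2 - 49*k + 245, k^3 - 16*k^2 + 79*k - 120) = k - 5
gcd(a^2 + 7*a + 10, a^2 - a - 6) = a + 2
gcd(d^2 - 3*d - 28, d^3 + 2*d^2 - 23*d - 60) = d + 4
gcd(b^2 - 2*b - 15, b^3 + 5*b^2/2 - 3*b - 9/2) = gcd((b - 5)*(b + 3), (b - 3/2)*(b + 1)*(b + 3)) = b + 3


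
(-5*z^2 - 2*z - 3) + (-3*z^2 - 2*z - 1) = -8*z^2 - 4*z - 4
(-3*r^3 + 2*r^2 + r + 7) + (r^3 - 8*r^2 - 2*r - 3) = -2*r^3 - 6*r^2 - r + 4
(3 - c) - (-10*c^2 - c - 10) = 10*c^2 + 13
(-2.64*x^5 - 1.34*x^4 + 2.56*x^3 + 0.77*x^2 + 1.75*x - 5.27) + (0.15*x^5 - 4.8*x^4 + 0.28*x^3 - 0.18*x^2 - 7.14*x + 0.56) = -2.49*x^5 - 6.14*x^4 + 2.84*x^3 + 0.59*x^2 - 5.39*x - 4.71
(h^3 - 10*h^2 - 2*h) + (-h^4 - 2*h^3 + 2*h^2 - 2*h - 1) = -h^4 - h^3 - 8*h^2 - 4*h - 1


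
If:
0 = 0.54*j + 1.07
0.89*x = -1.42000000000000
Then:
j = -1.98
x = -1.60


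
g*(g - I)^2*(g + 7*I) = g^4 + 5*I*g^3 + 13*g^2 - 7*I*g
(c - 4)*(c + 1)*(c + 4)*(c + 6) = c^4 + 7*c^3 - 10*c^2 - 112*c - 96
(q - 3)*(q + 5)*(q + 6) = q^3 + 8*q^2 - 3*q - 90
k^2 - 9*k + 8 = (k - 8)*(k - 1)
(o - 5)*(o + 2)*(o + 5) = o^3 + 2*o^2 - 25*o - 50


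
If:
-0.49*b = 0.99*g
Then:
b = -2.02040816326531*g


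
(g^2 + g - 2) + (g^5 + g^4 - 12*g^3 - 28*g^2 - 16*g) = g^5 + g^4 - 12*g^3 - 27*g^2 - 15*g - 2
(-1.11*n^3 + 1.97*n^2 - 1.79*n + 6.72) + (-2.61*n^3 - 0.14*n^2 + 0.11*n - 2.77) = -3.72*n^3 + 1.83*n^2 - 1.68*n + 3.95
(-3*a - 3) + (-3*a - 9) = -6*a - 12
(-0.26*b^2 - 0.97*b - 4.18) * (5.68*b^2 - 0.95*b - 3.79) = -1.4768*b^4 - 5.2626*b^3 - 21.8355*b^2 + 7.6473*b + 15.8422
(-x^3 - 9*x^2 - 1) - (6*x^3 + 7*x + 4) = -7*x^3 - 9*x^2 - 7*x - 5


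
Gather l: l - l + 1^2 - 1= 0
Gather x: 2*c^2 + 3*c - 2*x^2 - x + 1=2*c^2 + 3*c - 2*x^2 - x + 1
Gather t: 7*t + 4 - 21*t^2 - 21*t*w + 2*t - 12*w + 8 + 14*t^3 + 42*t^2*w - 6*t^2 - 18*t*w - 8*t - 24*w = 14*t^3 + t^2*(42*w - 27) + t*(1 - 39*w) - 36*w + 12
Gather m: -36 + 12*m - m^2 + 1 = -m^2 + 12*m - 35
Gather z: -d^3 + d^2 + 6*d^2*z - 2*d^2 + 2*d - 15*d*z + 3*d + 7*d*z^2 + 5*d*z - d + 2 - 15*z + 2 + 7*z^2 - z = -d^3 - d^2 + 4*d + z^2*(7*d + 7) + z*(6*d^2 - 10*d - 16) + 4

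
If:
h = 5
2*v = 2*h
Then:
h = 5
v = 5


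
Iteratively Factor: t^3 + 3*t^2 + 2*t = (t + 2)*(t^2 + t) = t*(t + 2)*(t + 1)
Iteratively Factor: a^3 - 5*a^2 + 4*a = (a - 4)*(a^2 - a) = (a - 4)*(a - 1)*(a)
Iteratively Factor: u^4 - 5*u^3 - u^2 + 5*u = (u + 1)*(u^3 - 6*u^2 + 5*u) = (u - 1)*(u + 1)*(u^2 - 5*u) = (u - 5)*(u - 1)*(u + 1)*(u)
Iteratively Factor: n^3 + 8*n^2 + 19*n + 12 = (n + 4)*(n^2 + 4*n + 3) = (n + 1)*(n + 4)*(n + 3)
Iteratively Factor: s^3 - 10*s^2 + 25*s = (s - 5)*(s^2 - 5*s) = (s - 5)^2*(s)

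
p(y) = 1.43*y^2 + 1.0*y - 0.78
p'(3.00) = 9.58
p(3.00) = 15.09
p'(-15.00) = -41.90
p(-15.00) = 305.97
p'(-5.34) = -14.27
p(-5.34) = 34.66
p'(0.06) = 1.17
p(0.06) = -0.71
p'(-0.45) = -0.29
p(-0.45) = -0.94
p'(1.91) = 6.46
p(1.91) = 6.35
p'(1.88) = 6.38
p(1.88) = 6.15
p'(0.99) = 3.83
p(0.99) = 1.61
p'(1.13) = 4.23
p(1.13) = 2.18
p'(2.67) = 8.64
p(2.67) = 12.08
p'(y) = 2.86*y + 1.0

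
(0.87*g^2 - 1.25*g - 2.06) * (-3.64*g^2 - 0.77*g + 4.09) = -3.1668*g^4 + 3.8801*g^3 + 12.0192*g^2 - 3.5263*g - 8.4254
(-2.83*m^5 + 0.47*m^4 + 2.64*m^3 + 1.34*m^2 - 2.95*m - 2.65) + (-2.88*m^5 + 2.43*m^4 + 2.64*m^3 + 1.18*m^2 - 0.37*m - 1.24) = -5.71*m^5 + 2.9*m^4 + 5.28*m^3 + 2.52*m^2 - 3.32*m - 3.89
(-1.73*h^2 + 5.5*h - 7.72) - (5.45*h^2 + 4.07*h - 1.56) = -7.18*h^2 + 1.43*h - 6.16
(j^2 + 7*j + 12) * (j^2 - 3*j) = j^4 + 4*j^3 - 9*j^2 - 36*j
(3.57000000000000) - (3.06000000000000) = 0.510000000000000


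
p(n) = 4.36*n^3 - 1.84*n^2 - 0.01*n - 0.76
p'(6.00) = 448.79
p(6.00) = 874.70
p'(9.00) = 1026.35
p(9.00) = 3028.55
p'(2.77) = 90.16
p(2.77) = 77.76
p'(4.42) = 239.26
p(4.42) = 339.74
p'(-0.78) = 10.82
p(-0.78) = -3.94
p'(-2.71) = 106.02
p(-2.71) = -101.02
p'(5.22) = 337.19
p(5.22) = 569.20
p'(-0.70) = 8.98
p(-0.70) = -3.15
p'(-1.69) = 43.57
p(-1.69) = -27.04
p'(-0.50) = 5.10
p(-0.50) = -1.76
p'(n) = 13.08*n^2 - 3.68*n - 0.01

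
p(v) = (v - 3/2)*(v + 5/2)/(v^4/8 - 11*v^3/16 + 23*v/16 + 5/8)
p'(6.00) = -2.03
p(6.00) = 1.68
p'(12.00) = -0.03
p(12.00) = 0.11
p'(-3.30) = -0.04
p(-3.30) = 0.11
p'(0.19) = 7.58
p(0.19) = -3.94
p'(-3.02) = -0.09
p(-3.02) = 0.09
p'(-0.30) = 109.64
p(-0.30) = -18.56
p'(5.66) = -4.76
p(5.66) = 2.74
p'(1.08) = 1.90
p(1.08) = -1.01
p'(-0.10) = 25.08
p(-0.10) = -7.97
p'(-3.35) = -0.03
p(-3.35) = 0.11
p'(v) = (v - 3/2)*(v + 5/2)*(-v^3/2 + 33*v^2/16 - 23/16)/(v^4/8 - 11*v^3/16 + 23*v/16 + 5/8)^2 + (v - 3/2)/(v^4/8 - 11*v^3/16 + 23*v/16 + 5/8) + (v + 5/2)/(v^4/8 - 11*v^3/16 + 23*v/16 + 5/8)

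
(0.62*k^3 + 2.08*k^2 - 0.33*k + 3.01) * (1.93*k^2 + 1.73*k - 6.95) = 1.1966*k^5 + 5.087*k^4 - 1.3475*k^3 - 9.2176*k^2 + 7.5008*k - 20.9195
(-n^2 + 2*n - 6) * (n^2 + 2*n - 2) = -n^4 - 16*n + 12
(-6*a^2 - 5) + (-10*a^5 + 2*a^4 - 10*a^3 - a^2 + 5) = -10*a^5 + 2*a^4 - 10*a^3 - 7*a^2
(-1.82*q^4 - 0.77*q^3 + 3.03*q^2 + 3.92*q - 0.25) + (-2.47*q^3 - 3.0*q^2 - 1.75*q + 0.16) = -1.82*q^4 - 3.24*q^3 + 0.0299999999999998*q^2 + 2.17*q - 0.09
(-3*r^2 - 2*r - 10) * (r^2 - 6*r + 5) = -3*r^4 + 16*r^3 - 13*r^2 + 50*r - 50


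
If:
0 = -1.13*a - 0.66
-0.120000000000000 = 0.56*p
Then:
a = -0.58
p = -0.21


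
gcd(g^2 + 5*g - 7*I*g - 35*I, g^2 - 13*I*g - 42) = g - 7*I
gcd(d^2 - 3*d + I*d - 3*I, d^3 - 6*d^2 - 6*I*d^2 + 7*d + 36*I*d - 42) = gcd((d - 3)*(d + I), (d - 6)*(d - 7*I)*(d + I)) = d + I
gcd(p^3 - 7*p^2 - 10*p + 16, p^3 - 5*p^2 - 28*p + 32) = p^2 - 9*p + 8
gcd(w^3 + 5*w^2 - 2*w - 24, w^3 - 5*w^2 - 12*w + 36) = w^2 + w - 6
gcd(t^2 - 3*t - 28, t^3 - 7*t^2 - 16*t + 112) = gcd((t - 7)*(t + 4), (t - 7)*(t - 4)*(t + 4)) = t^2 - 3*t - 28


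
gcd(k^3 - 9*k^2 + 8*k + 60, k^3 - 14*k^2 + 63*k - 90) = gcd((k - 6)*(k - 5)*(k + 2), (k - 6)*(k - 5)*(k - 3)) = k^2 - 11*k + 30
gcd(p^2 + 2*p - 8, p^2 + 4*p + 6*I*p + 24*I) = p + 4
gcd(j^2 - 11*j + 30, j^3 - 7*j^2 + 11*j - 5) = j - 5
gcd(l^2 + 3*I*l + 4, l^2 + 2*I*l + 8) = l + 4*I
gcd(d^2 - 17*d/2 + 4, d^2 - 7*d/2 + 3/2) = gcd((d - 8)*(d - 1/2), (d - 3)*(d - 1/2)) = d - 1/2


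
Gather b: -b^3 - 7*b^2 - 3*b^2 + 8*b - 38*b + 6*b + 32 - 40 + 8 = -b^3 - 10*b^2 - 24*b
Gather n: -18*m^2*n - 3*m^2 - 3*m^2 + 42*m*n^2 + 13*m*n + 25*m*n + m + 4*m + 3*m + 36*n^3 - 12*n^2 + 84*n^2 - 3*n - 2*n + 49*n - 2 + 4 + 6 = -6*m^2 + 8*m + 36*n^3 + n^2*(42*m + 72) + n*(-18*m^2 + 38*m + 44) + 8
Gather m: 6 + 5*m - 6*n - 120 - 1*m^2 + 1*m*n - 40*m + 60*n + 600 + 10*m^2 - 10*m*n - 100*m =9*m^2 + m*(-9*n - 135) + 54*n + 486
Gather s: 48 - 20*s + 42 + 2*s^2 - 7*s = 2*s^2 - 27*s + 90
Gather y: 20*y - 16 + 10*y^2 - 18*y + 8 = 10*y^2 + 2*y - 8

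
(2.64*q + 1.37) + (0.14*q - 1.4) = 2.78*q - 0.0299999999999998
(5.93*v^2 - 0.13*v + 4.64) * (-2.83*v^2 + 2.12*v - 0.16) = -16.7819*v^4 + 12.9395*v^3 - 14.3556*v^2 + 9.8576*v - 0.7424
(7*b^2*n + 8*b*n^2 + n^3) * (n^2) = 7*b^2*n^3 + 8*b*n^4 + n^5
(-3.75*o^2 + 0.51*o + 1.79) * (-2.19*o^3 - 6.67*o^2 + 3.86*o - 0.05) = 8.2125*o^5 + 23.8956*o^4 - 21.7968*o^3 - 9.7832*o^2 + 6.8839*o - 0.0895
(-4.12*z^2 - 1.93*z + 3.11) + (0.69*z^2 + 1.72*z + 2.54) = -3.43*z^2 - 0.21*z + 5.65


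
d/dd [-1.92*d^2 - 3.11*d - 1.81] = -3.84*d - 3.11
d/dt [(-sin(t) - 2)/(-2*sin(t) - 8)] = cos(t)/(sin(t) + 4)^2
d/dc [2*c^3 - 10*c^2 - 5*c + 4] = 6*c^2 - 20*c - 5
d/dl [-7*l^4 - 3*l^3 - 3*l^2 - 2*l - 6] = -28*l^3 - 9*l^2 - 6*l - 2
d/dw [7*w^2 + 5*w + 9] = 14*w + 5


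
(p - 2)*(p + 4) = p^2 + 2*p - 8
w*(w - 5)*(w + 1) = w^3 - 4*w^2 - 5*w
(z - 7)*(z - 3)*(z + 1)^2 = z^4 - 8*z^3 + 2*z^2 + 32*z + 21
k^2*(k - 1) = k^3 - k^2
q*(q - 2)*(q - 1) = q^3 - 3*q^2 + 2*q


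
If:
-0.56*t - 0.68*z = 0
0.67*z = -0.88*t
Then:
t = 0.00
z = 0.00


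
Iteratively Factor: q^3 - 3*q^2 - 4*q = (q)*(q^2 - 3*q - 4) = q*(q - 4)*(q + 1)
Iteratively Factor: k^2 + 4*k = (k + 4)*(k)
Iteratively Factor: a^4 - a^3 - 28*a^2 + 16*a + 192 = (a - 4)*(a^3 + 3*a^2 - 16*a - 48) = (a - 4)*(a + 3)*(a^2 - 16) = (a - 4)*(a + 3)*(a + 4)*(a - 4)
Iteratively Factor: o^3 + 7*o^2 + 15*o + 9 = (o + 1)*(o^2 + 6*o + 9) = (o + 1)*(o + 3)*(o + 3)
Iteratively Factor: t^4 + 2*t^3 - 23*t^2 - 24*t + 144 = (t + 4)*(t^3 - 2*t^2 - 15*t + 36) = (t - 3)*(t + 4)*(t^2 + t - 12) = (t - 3)*(t + 4)^2*(t - 3)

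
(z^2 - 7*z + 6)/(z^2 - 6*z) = (z - 1)/z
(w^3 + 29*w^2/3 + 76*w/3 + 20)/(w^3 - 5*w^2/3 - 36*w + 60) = (3*w^2 + 11*w + 10)/(3*w^2 - 23*w + 30)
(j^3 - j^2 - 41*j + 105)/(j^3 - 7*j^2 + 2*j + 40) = (j^2 + 4*j - 21)/(j^2 - 2*j - 8)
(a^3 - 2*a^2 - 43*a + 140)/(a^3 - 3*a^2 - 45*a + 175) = (a - 4)/(a - 5)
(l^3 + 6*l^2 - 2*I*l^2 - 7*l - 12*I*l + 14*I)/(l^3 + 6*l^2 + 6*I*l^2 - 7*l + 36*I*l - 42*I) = (l - 2*I)/(l + 6*I)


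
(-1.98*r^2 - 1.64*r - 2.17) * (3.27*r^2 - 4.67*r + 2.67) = -6.4746*r^4 + 3.8838*r^3 - 4.7237*r^2 + 5.7551*r - 5.7939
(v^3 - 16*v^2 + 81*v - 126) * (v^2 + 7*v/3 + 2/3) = v^5 - 41*v^4/3 + 133*v^3/3 + 157*v^2/3 - 240*v - 84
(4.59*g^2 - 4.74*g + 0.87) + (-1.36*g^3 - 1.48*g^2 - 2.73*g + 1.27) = -1.36*g^3 + 3.11*g^2 - 7.47*g + 2.14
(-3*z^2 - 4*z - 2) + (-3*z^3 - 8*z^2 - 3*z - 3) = -3*z^3 - 11*z^2 - 7*z - 5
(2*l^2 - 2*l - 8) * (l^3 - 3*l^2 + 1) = 2*l^5 - 8*l^4 - 2*l^3 + 26*l^2 - 2*l - 8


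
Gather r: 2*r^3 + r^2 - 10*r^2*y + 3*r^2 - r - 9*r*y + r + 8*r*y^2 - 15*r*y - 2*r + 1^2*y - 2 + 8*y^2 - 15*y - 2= 2*r^3 + r^2*(4 - 10*y) + r*(8*y^2 - 24*y - 2) + 8*y^2 - 14*y - 4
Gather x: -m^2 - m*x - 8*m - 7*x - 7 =-m^2 - 8*m + x*(-m - 7) - 7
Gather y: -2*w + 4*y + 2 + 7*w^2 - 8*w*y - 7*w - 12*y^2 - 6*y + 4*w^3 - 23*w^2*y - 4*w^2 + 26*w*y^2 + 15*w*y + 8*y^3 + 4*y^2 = 4*w^3 + 3*w^2 - 9*w + 8*y^3 + y^2*(26*w - 8) + y*(-23*w^2 + 7*w - 2) + 2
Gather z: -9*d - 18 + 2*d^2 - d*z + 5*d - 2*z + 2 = 2*d^2 - 4*d + z*(-d - 2) - 16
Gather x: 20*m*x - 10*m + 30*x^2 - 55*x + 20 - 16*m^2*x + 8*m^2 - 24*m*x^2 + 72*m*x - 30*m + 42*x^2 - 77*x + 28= 8*m^2 - 40*m + x^2*(72 - 24*m) + x*(-16*m^2 + 92*m - 132) + 48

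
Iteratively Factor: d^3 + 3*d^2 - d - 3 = (d + 1)*(d^2 + 2*d - 3) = (d - 1)*(d + 1)*(d + 3)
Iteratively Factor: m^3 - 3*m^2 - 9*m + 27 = (m + 3)*(m^2 - 6*m + 9) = (m - 3)*(m + 3)*(m - 3)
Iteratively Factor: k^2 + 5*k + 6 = (k + 3)*(k + 2)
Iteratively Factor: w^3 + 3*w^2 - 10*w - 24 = (w + 4)*(w^2 - w - 6) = (w + 2)*(w + 4)*(w - 3)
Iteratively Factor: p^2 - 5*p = (p)*(p - 5)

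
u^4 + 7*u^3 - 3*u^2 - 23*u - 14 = (u - 2)*(u + 1)^2*(u + 7)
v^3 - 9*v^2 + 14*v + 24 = (v - 6)*(v - 4)*(v + 1)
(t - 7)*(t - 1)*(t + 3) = t^3 - 5*t^2 - 17*t + 21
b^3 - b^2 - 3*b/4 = b*(b - 3/2)*(b + 1/2)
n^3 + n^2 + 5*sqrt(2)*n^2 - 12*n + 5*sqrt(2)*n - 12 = (n + 1)*(n - sqrt(2))*(n + 6*sqrt(2))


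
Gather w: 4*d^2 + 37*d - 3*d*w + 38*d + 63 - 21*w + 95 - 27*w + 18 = 4*d^2 + 75*d + w*(-3*d - 48) + 176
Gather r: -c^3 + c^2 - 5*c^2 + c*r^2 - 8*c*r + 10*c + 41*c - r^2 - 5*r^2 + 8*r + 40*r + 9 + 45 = -c^3 - 4*c^2 + 51*c + r^2*(c - 6) + r*(48 - 8*c) + 54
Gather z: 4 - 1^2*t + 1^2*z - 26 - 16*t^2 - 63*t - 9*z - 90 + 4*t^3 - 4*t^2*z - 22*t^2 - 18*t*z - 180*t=4*t^3 - 38*t^2 - 244*t + z*(-4*t^2 - 18*t - 8) - 112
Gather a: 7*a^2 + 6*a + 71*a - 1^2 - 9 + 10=7*a^2 + 77*a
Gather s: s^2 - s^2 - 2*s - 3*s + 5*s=0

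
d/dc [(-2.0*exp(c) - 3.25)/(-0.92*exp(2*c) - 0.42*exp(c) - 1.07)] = (-1.84*exp(2*c) - 5.98*exp(c) + 0.775)*exp(c)/(0.8464*exp(4*c) + 0.7728*exp(3*c) + 2.1452*exp(2*c) + 0.8988*exp(c) + 1.1449)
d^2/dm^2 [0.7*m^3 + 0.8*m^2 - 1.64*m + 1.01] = 4.2*m + 1.6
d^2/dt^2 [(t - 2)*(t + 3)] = 2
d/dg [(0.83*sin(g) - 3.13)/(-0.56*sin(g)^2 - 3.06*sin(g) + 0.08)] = (0.4648*sin(g)^2 - 3.5056*sin(g) - 9.5114)*cos(g)/(0.3136*sin(g)^4 + 3.4272*sin(g)^3 + 9.274*sin(g)^2 - 0.4896*sin(g) + 0.0064)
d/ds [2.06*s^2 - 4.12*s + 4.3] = 4.12*s - 4.12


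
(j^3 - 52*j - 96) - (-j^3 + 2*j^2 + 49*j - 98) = 2*j^3 - 2*j^2 - 101*j + 2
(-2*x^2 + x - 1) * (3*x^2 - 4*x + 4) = -6*x^4 + 11*x^3 - 15*x^2 + 8*x - 4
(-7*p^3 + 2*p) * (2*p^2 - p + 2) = -14*p^5 + 7*p^4 - 10*p^3 - 2*p^2 + 4*p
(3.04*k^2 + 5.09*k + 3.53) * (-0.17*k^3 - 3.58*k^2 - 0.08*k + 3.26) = -0.5168*k^5 - 11.7485*k^4 - 19.0655*k^3 - 3.1342*k^2 + 16.311*k + 11.5078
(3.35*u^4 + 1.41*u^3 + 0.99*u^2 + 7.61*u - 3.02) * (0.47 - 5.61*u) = -18.7935*u^5 - 6.3356*u^4 - 4.8912*u^3 - 42.2268*u^2 + 20.5189*u - 1.4194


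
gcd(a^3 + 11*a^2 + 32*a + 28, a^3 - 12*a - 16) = a^2 + 4*a + 4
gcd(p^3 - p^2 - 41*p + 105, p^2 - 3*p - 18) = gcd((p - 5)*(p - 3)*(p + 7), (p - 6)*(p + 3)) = 1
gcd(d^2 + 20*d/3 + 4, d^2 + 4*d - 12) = d + 6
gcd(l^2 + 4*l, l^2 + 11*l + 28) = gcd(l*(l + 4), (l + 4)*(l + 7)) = l + 4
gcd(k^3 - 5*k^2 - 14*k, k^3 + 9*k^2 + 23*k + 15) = 1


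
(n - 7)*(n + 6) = n^2 - n - 42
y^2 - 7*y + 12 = (y - 4)*(y - 3)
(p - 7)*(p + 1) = p^2 - 6*p - 7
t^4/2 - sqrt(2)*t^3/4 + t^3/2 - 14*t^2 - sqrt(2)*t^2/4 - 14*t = t*(t/2 + 1/2)*(t - 4*sqrt(2))*(t + 7*sqrt(2)/2)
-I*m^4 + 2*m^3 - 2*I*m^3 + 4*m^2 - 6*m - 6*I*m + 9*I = (m + 3)*(m - I)*(m + 3*I)*(-I*m + I)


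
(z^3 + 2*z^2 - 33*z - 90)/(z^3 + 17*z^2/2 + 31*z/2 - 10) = 2*(z^2 - 3*z - 18)/(2*z^2 + 7*z - 4)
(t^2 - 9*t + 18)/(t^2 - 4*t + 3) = (t - 6)/(t - 1)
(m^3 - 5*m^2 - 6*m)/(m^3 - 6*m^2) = (m + 1)/m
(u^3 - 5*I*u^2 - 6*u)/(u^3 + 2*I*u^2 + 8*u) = (u - 3*I)/(u + 4*I)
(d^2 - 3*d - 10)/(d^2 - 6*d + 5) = (d + 2)/(d - 1)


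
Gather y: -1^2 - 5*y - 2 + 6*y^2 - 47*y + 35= 6*y^2 - 52*y + 32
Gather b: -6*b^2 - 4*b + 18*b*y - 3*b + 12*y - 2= -6*b^2 + b*(18*y - 7) + 12*y - 2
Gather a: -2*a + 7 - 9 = -2*a - 2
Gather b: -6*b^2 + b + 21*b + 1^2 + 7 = -6*b^2 + 22*b + 8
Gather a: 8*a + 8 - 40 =8*a - 32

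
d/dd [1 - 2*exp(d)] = -2*exp(d)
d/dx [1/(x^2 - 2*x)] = 2*(1 - x)/(x^2*(x - 2)^2)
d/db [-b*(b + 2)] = -2*b - 2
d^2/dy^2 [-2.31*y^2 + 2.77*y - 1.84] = -4.62000000000000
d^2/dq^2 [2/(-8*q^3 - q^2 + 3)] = 4*(-4*q^2*(12*q + 1)^2 + (24*q + 1)*(8*q^3 + q^2 - 3))/(8*q^3 + q^2 - 3)^3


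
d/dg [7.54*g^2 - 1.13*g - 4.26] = 15.08*g - 1.13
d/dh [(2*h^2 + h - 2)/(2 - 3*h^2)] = (3*h^2 - 4*h + 2)/(9*h^4 - 12*h^2 + 4)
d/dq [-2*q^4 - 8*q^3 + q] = -8*q^3 - 24*q^2 + 1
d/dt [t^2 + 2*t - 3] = 2*t + 2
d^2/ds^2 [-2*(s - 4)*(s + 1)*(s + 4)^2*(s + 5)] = -40*s^3 - 240*s^2 - 156*s + 560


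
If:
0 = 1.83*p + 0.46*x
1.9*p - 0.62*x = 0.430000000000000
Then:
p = 0.10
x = -0.39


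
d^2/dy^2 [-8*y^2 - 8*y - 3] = -16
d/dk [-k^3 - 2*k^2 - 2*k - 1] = -3*k^2 - 4*k - 2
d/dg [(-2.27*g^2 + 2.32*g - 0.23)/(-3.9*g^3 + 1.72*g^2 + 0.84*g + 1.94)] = (-8.853*g^4 + 18.096*g^3 - 8.5882*g^2 - 8.0164*g + 4.694)/(15.21*g^6 - 13.416*g^5 - 3.5936*g^4 - 12.2424*g^3 + 7.3792*g^2 + 3.2592*g + 3.7636)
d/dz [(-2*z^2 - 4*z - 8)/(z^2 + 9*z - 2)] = 2*(-7*z^2 + 12*z + 40)/(z^4 + 18*z^3 + 77*z^2 - 36*z + 4)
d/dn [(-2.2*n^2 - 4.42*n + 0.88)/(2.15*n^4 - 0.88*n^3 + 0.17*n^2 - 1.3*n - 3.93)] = (9.46*n^5 + 26.573*n^4 - 15.3472*n^3 + 5.9346*n^2 + 16.9928*n + 18.5146)/(4.6225*n^8 - 3.784*n^7 + 1.5054*n^6 - 5.8892*n^5 - 14.5821*n^4 + 6.4748*n^3 + 0.3538*n^2 + 10.218*n + 15.4449)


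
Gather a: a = a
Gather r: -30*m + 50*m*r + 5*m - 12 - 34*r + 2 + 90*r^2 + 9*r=-25*m + 90*r^2 + r*(50*m - 25) - 10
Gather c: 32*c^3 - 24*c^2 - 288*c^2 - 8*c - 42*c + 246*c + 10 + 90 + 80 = 32*c^3 - 312*c^2 + 196*c + 180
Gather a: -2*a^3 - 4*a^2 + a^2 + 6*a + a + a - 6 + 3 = -2*a^3 - 3*a^2 + 8*a - 3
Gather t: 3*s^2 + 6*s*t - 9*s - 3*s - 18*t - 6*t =3*s^2 - 12*s + t*(6*s - 24)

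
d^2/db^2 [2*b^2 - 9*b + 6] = 4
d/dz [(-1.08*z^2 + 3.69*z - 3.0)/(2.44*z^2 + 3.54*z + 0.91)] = (-12.8268*z^2 + 12.6744*z + 13.9779)/(5.9536*z^4 + 17.2752*z^3 + 16.9724*z^2 + 6.4428*z + 0.8281)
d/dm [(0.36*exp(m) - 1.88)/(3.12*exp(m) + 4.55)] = 7.5036*exp(m)/(3.12*exp(m) + 4.55)^2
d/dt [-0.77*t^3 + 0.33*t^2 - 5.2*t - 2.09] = -2.31*t^2 + 0.66*t - 5.2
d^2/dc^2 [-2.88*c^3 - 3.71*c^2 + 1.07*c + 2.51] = -17.28*c - 7.42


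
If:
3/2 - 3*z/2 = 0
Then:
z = 1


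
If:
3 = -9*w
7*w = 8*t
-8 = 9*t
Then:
No Solution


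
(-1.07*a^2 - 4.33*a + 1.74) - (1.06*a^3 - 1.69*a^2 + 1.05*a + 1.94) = -1.06*a^3 + 0.62*a^2 - 5.38*a - 0.2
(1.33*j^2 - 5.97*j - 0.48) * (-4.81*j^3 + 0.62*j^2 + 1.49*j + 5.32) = -6.3973*j^5 + 29.5403*j^4 + 0.5891*j^3 - 2.1173*j^2 - 32.4756*j - 2.5536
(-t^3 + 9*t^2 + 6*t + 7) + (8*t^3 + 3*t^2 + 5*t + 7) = 7*t^3 + 12*t^2 + 11*t + 14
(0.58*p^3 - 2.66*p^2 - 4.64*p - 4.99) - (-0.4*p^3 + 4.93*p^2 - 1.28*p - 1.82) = 0.98*p^3 - 7.59*p^2 - 3.36*p - 3.17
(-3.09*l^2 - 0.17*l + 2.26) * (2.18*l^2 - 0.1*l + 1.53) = -6.7362*l^4 - 0.0616*l^3 + 0.216100000000001*l^2 - 0.4861*l + 3.4578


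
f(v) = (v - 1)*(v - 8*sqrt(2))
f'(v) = 2*v - 8*sqrt(2) - 1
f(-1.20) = 27.53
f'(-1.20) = -14.71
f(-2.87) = 54.89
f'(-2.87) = -18.05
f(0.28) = 7.94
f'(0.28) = -11.75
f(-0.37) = 16.01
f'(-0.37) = -13.05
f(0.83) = 1.78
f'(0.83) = -10.65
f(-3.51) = 66.85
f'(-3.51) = -19.33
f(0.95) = 0.52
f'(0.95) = -10.41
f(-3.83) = 73.14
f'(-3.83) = -19.97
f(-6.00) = 121.20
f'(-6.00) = -24.31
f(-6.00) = 121.20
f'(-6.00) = -24.31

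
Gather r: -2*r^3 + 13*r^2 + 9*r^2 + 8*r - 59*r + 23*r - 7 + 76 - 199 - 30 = -2*r^3 + 22*r^2 - 28*r - 160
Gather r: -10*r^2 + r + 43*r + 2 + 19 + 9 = -10*r^2 + 44*r + 30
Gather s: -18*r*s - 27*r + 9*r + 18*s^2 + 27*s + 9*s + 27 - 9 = -18*r + 18*s^2 + s*(36 - 18*r) + 18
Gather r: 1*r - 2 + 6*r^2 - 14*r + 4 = 6*r^2 - 13*r + 2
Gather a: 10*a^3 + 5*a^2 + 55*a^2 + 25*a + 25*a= 10*a^3 + 60*a^2 + 50*a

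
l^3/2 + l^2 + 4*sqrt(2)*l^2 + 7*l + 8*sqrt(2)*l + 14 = (l/2 + sqrt(2)/2)*(l + 2)*(l + 7*sqrt(2))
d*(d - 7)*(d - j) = d^3 - d^2*j - 7*d^2 + 7*d*j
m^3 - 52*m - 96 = (m - 8)*(m + 2)*(m + 6)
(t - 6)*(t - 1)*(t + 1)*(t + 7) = t^4 + t^3 - 43*t^2 - t + 42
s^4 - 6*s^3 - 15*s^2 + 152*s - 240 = (s - 4)^2*(s - 3)*(s + 5)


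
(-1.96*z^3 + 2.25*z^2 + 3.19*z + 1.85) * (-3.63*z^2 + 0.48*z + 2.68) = 7.1148*z^5 - 9.1083*z^4 - 15.7525*z^3 + 0.8457*z^2 + 9.4372*z + 4.958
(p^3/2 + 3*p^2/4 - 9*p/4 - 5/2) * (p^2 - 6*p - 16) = p^5/2 - 9*p^4/4 - 59*p^3/4 - p^2 + 51*p + 40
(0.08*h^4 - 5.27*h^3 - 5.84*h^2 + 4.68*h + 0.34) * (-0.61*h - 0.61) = -0.0488*h^5 + 3.1659*h^4 + 6.7771*h^3 + 0.7076*h^2 - 3.0622*h - 0.2074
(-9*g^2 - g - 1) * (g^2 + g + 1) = -9*g^4 - 10*g^3 - 11*g^2 - 2*g - 1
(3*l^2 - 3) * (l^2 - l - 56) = 3*l^4 - 3*l^3 - 171*l^2 + 3*l + 168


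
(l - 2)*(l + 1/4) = l^2 - 7*l/4 - 1/2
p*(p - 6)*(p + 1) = p^3 - 5*p^2 - 6*p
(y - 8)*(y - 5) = y^2 - 13*y + 40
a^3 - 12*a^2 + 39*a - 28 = (a - 7)*(a - 4)*(a - 1)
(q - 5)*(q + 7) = q^2 + 2*q - 35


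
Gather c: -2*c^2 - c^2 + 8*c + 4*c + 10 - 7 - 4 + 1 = -3*c^2 + 12*c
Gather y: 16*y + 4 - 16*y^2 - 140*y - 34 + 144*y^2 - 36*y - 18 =128*y^2 - 160*y - 48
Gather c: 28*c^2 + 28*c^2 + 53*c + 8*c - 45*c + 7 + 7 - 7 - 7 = 56*c^2 + 16*c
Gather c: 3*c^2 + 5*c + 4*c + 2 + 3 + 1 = 3*c^2 + 9*c + 6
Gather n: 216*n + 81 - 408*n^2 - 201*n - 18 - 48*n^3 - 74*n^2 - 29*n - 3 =-48*n^3 - 482*n^2 - 14*n + 60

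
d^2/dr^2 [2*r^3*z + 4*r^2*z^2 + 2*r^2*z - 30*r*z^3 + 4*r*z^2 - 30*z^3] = 4*z*(3*r + 2*z + 1)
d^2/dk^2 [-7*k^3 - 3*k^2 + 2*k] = -42*k - 6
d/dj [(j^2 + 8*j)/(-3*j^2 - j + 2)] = (23*j^2 + 4*j + 16)/(9*j^4 + 6*j^3 - 11*j^2 - 4*j + 4)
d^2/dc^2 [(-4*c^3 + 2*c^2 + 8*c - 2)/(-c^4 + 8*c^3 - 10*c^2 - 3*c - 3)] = 4*(2*c^9 - 3*c^8 - 60*c^7 + 330*c^6 - 918*c^5 + 1722*c^4 - 1190*c^3 - 222*c^2 + 576*c + 6)/(c^12 - 24*c^11 + 222*c^10 - 983*c^9 + 2085*c^8 - 1788*c^7 + 343*c^6 - 702*c^5 + 765*c^4 + 351*c^3 + 351*c^2 + 81*c + 27)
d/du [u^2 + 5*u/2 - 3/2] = 2*u + 5/2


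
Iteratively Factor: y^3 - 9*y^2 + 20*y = (y - 5)*(y^2 - 4*y) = y*(y - 5)*(y - 4)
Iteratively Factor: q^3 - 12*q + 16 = (q + 4)*(q^2 - 4*q + 4) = (q - 2)*(q + 4)*(q - 2)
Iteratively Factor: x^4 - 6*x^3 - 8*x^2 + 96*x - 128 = (x - 4)*(x^3 - 2*x^2 - 16*x + 32) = (x - 4)*(x - 2)*(x^2 - 16) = (x - 4)*(x - 2)*(x + 4)*(x - 4)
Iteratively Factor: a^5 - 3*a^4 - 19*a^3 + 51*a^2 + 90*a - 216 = (a - 4)*(a^4 + a^3 - 15*a^2 - 9*a + 54) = (a - 4)*(a - 2)*(a^3 + 3*a^2 - 9*a - 27) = (a - 4)*(a - 3)*(a - 2)*(a^2 + 6*a + 9) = (a - 4)*(a - 3)*(a - 2)*(a + 3)*(a + 3)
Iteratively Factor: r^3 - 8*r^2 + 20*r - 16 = (r - 4)*(r^2 - 4*r + 4) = (r - 4)*(r - 2)*(r - 2)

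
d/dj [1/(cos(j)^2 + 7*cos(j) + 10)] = (2*cos(j) + 7)*sin(j)/(cos(j)^2 + 7*cos(j) + 10)^2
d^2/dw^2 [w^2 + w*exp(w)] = w*exp(w) + 2*exp(w) + 2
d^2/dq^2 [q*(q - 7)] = 2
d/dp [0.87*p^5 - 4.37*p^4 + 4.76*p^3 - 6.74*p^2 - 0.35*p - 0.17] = 4.35*p^4 - 17.48*p^3 + 14.28*p^2 - 13.48*p - 0.35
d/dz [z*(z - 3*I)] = 2*z - 3*I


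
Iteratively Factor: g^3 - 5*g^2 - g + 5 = (g - 5)*(g^2 - 1) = (g - 5)*(g + 1)*(g - 1)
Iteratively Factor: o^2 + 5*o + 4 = (o + 4)*(o + 1)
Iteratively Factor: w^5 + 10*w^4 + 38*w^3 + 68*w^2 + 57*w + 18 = (w + 1)*(w^4 + 9*w^3 + 29*w^2 + 39*w + 18) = (w + 1)*(w + 2)*(w^3 + 7*w^2 + 15*w + 9) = (w + 1)*(w + 2)*(w + 3)*(w^2 + 4*w + 3) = (w + 1)^2*(w + 2)*(w + 3)*(w + 3)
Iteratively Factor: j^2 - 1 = (j - 1)*(j + 1)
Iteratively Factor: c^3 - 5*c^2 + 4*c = (c - 4)*(c^2 - c) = c*(c - 4)*(c - 1)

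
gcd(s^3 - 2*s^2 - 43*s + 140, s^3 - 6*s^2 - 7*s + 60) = s^2 - 9*s + 20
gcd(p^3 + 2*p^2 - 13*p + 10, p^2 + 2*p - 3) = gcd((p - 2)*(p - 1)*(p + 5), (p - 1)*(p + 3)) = p - 1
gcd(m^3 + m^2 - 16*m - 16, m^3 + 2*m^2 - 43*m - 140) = m + 4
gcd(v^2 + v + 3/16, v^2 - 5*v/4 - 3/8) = v + 1/4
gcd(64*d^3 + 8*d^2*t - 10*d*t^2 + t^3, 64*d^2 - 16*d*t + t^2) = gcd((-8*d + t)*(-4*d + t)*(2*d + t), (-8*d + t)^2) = -8*d + t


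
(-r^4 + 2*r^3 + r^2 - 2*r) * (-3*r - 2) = 3*r^5 - 4*r^4 - 7*r^3 + 4*r^2 + 4*r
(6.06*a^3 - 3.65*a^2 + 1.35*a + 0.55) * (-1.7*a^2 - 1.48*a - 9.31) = -10.302*a^5 - 2.7638*a^4 - 53.3116*a^3 + 31.0485*a^2 - 13.3825*a - 5.1205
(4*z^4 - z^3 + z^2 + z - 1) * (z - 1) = 4*z^5 - 5*z^4 + 2*z^3 - 2*z + 1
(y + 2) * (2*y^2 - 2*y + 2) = 2*y^3 + 2*y^2 - 2*y + 4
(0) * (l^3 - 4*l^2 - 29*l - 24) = 0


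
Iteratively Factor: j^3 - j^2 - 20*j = (j - 5)*(j^2 + 4*j) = (j - 5)*(j + 4)*(j)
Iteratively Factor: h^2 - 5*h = (h - 5)*(h)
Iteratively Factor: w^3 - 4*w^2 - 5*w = (w + 1)*(w^2 - 5*w) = (w - 5)*(w + 1)*(w)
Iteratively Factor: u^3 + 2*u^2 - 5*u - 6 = (u + 1)*(u^2 + u - 6) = (u - 2)*(u + 1)*(u + 3)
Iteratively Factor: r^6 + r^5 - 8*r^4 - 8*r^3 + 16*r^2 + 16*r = (r + 1)*(r^5 - 8*r^3 + 16*r) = r*(r + 1)*(r^4 - 8*r^2 + 16) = r*(r + 1)*(r + 2)*(r^3 - 2*r^2 - 4*r + 8) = r*(r + 1)*(r + 2)^2*(r^2 - 4*r + 4) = r*(r - 2)*(r + 1)*(r + 2)^2*(r - 2)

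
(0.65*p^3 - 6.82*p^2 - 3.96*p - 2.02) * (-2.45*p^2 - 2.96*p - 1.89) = -1.5925*p^5 + 14.785*p^4 + 28.6607*p^3 + 29.5604*p^2 + 13.4636*p + 3.8178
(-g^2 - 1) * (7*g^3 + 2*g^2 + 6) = -7*g^5 - 2*g^4 - 7*g^3 - 8*g^2 - 6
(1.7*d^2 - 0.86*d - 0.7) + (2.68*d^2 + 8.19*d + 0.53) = 4.38*d^2 + 7.33*d - 0.17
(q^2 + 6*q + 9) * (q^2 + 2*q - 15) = q^4 + 8*q^3 + 6*q^2 - 72*q - 135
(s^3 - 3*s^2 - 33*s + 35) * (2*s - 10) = 2*s^4 - 16*s^3 - 36*s^2 + 400*s - 350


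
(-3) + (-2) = -5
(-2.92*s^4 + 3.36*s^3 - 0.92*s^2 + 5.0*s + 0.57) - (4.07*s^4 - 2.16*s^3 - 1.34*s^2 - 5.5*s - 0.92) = -6.99*s^4 + 5.52*s^3 + 0.42*s^2 + 10.5*s + 1.49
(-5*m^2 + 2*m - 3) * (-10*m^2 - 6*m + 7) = 50*m^4 + 10*m^3 - 17*m^2 + 32*m - 21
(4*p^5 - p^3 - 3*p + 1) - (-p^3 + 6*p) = 4*p^5 - 9*p + 1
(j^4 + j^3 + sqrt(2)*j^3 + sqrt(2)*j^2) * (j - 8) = j^5 - 7*j^4 + sqrt(2)*j^4 - 7*sqrt(2)*j^3 - 8*j^3 - 8*sqrt(2)*j^2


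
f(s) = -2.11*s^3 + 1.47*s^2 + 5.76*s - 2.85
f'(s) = -6.33*s^2 + 2.94*s + 5.76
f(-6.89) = 717.39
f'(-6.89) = -314.99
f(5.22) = -232.85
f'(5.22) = -151.38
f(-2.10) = 11.08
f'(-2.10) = -28.33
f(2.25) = -6.48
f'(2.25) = -19.67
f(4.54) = -143.85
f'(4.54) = -111.36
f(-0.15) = -3.67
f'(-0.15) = 5.18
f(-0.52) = -5.15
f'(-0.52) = 2.52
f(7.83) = -880.53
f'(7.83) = -359.31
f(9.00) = -1370.13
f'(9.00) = -480.51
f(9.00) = -1370.13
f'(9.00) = -480.51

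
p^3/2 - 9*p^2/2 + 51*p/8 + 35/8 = (p/2 + 1/4)*(p - 7)*(p - 5/2)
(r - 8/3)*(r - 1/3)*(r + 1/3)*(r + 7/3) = r^4 - r^3/3 - 19*r^2/3 + r/27 + 56/81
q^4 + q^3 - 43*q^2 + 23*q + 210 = (q - 5)*(q - 3)*(q + 2)*(q + 7)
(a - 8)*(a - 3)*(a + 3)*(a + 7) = a^4 - a^3 - 65*a^2 + 9*a + 504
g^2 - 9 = (g - 3)*(g + 3)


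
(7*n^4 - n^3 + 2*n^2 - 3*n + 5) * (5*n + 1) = 35*n^5 + 2*n^4 + 9*n^3 - 13*n^2 + 22*n + 5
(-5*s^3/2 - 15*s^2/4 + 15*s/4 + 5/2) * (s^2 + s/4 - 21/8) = -5*s^5/2 - 35*s^4/8 + 75*s^3/8 + 425*s^2/32 - 295*s/32 - 105/16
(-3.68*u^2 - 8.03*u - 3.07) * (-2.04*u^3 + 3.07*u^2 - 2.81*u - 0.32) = 7.5072*u^5 + 5.0836*u^4 - 8.0485*u^3 + 14.317*u^2 + 11.1963*u + 0.9824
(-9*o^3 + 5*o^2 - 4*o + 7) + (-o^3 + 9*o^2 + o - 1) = -10*o^3 + 14*o^2 - 3*o + 6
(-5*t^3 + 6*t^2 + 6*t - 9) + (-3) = -5*t^3 + 6*t^2 + 6*t - 12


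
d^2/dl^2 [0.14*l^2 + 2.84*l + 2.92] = 0.280000000000000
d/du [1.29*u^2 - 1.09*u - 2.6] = 2.58*u - 1.09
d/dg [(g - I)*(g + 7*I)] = 2*g + 6*I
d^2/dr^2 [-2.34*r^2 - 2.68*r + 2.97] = -4.68000000000000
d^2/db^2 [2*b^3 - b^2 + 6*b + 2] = 12*b - 2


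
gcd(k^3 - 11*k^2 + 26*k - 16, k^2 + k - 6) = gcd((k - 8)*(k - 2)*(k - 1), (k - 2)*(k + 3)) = k - 2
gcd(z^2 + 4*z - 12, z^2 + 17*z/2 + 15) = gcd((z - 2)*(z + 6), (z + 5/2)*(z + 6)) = z + 6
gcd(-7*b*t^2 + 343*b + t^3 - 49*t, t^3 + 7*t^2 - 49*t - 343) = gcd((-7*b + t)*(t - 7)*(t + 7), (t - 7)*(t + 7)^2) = t^2 - 49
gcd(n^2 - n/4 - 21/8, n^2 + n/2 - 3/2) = n + 3/2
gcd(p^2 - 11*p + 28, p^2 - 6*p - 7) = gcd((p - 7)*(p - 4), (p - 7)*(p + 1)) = p - 7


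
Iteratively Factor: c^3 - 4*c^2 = (c)*(c^2 - 4*c) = c^2*(c - 4)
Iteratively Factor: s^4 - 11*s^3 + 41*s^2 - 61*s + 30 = (s - 3)*(s^3 - 8*s^2 + 17*s - 10) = (s - 3)*(s - 1)*(s^2 - 7*s + 10) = (s - 5)*(s - 3)*(s - 1)*(s - 2)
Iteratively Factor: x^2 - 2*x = (x)*(x - 2)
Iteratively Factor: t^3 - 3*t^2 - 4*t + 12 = (t + 2)*(t^2 - 5*t + 6) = (t - 2)*(t + 2)*(t - 3)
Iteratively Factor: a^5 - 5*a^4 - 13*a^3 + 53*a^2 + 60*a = (a + 3)*(a^4 - 8*a^3 + 11*a^2 + 20*a) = a*(a + 3)*(a^3 - 8*a^2 + 11*a + 20) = a*(a - 5)*(a + 3)*(a^2 - 3*a - 4) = a*(a - 5)*(a + 1)*(a + 3)*(a - 4)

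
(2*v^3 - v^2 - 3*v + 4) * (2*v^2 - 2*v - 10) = 4*v^5 - 6*v^4 - 24*v^3 + 24*v^2 + 22*v - 40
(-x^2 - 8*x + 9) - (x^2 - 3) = -2*x^2 - 8*x + 12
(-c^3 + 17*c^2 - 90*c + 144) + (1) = -c^3 + 17*c^2 - 90*c + 145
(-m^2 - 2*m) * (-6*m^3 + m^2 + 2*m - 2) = 6*m^5 + 11*m^4 - 4*m^3 - 2*m^2 + 4*m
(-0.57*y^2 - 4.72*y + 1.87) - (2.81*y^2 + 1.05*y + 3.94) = -3.38*y^2 - 5.77*y - 2.07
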